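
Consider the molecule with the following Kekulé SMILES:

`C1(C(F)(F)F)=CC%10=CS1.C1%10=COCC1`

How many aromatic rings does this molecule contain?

The SMILES encodes a five-membered ring of four carbons and one sulfur, with two C=C double bonds; a five-membered ring of four carbons and one oxygen, with one C=C double bond and two sp³ carbons.
The 5-membered ring with one sulfur is planar and fully conjugated; 2 ring double bonds (4 π electrons) plus a heteroatom lone pair (2) give 6 π electrons. Since 6 = 4n+2 (n=1), it is aromatic (thiophene).
The 5-membered ring with one oxygen has two sp³ carbons, so it is not fully conjugated — not aromatic (2,3-dihydrofuran).
1 of the 2 rings is aromatic. Total: 1.

1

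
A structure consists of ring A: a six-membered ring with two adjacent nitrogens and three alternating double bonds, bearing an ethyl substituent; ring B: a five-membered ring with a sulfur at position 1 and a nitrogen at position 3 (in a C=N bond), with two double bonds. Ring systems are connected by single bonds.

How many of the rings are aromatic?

2

Ring A is fully conjugated (every ring atom contributes a p orbital); 3 ring double bonds give 6 π electrons. 6 = 4(1)+2, so ring A is aromatic (pyridazine).
Ring B is planar and fully conjugated; 2 ring double bonds (4 π electrons) plus a heteroatom lone pair (2) give 6 π electrons. That satisfies 4n+2 with n=1, so ring B is aromatic (thiazole).
Aromatic: A, B. Total: 2.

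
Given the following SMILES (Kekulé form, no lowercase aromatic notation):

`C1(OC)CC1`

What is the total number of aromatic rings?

0

The SMILES encodes a three-membered saturated carbon ring.
The 3-membered ring has only sp³ atoms, so it is not fully conjugated — not aromatic (cyclopropane).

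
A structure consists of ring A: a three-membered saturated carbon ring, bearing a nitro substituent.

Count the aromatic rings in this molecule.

Ring A has only sp³ atoms, so it is not fully conjugated — not aromatic (cyclopropane).

0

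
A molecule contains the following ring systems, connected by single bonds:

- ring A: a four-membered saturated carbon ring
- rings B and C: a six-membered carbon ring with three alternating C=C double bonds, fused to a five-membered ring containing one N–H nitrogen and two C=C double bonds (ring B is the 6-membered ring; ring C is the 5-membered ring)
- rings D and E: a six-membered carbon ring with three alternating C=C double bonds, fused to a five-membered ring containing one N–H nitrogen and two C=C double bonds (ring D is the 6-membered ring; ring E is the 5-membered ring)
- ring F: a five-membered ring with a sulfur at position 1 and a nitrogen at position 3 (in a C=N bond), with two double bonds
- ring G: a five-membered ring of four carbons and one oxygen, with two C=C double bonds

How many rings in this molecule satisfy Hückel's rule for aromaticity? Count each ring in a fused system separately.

Ring A has only sp³ atoms, so it is not fully conjugated — not aromatic (cyclobutane).
Rings B and C form a fused bicyclic system (with one N–H) with 9 sp² atoms and 10 π electrons from ring double bonds plus a heteroatom lone pair. 10 = 4(2)+2, so the system is aromatic and both rings count as aromatic (indole).
Rings D and E form a fused bicyclic system (with one N–H) with 9 sp² atoms and 10 π electrons from ring double bonds plus a heteroatom lone pair. 10 = 4(2)+2, so the system is aromatic and both rings count as aromatic (indole).
Ring F has a continuous p-orbital overlap around the ring; 2 ring double bonds (4 π electrons) plus a heteroatom lone pair (2) give 6 π electrons. Since 6 = 4n+2 (n=1), ring F is aromatic (thiazole).
Ring G is fully conjugated (every ring atom contributes a p orbital); 2 ring double bonds (4 π electrons) plus a heteroatom lone pair (2) give 6 π electrons. That satisfies 4n+2 with n=1, so ring G is aromatic (furan).
Aromatic: B, C, D, E, F, G. Total: 6.

6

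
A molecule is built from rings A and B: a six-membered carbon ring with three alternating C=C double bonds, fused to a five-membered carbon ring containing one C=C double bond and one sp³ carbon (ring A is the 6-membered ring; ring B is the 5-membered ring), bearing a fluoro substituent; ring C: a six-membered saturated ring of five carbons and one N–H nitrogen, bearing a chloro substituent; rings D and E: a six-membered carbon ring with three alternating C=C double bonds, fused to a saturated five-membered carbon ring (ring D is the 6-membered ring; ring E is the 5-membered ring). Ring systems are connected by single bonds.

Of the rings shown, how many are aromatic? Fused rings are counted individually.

2

Ring A is planar and fully conjugated; 3 ring double bonds give 6 π electrons. That satisfies 4n+2 with n=1, so ring A is aromatic (benzene ring).
Ring B has one sp³ carbon, so it is not fully conjugated — not aromatic (cyclopentene ring).
Ring C has only sp³ atoms, so it is not fully conjugated — not aromatic (piperidine).
Ring D is fully conjugated (every ring atom contributes a p orbital); 3 ring double bonds give 6 π electrons. That satisfies 4n+2 with n=1, so ring D is aromatic (benzene ring).
Ring E has three sp³ carbons, so it is not fully conjugated — not aromatic (cyclopentane ring).
Aromatic: A, D. Total: 2.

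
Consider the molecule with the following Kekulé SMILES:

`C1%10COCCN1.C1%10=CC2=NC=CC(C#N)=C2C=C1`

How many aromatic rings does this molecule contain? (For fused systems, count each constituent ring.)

The SMILES encodes a six-membered saturated ring with an oxygen and an N–H nitrogen at positions 1 and 4; two fused six-membered rings, each with three alternating double bonds; one ring is all carbon and the other has one ring nitrogen.
The 6-membered ring with one oxygen and one N–H (1,4) has only sp³ atoms, so it is not fully conjugated — not aromatic (morpholine).
The fused 6/6-membered bicyclic (with one nitrogen) is a single π system with 10 sp² atoms and 10 π electrons from ring double bonds. 10 = 4(2)+2, so the system is aromatic and both rings count as aromatic (quinoline).
2 of the 3 rings are aromatic. Total: 2.

2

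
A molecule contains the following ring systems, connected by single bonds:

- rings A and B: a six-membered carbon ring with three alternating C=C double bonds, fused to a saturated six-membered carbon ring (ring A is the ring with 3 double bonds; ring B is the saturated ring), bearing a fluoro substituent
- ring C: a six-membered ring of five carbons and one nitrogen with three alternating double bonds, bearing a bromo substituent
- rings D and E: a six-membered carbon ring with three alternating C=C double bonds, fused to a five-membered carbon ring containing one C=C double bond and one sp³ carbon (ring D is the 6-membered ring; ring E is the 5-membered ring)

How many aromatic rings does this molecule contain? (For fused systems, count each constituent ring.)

3

Ring A has a continuous p-orbital overlap around the ring; 3 ring double bonds give 6 π electrons. That satisfies 4n+2 with n=1, so ring A is aromatic (benzene ring).
Ring B has four sp³ carbons, so it is not fully conjugated — not aromatic (cyclohexane ring).
Ring C has a continuous p-orbital overlap around the ring; 3 ring double bonds give 6 π electrons. 6 = 4(1)+2, so ring C is aromatic (pyridine).
Ring D is fully conjugated (every ring atom contributes a p orbital); 3 ring double bonds give 6 π electrons. That satisfies 4n+2 with n=1, so ring D is aromatic (benzene ring).
Ring E has one sp³ carbon, so it is not fully conjugated — not aromatic (cyclopentene ring).
Aromatic: A, C, D. Total: 3.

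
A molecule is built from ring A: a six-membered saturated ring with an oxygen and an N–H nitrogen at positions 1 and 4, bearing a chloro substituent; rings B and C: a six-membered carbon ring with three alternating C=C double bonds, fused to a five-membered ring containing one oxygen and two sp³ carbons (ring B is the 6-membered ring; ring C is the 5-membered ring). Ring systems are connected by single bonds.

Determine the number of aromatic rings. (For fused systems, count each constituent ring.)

Ring A has only sp³ atoms, so it is not fully conjugated — not aromatic (morpholine).
Ring B is planar and fully conjugated; 3 ring double bonds give 6 π electrons. 6 = 4(1)+2, so ring B is aromatic (benzene ring).
Ring C has two sp³ carbons, so it is not fully conjugated — not aromatic (oxolane ring).
Aromatic: B. Total: 1.

1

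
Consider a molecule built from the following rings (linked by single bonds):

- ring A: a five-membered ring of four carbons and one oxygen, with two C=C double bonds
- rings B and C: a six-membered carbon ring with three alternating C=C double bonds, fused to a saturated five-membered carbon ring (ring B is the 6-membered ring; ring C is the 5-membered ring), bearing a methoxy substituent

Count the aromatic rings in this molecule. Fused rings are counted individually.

Ring A is planar and fully conjugated; 2 ring double bonds (4 π electrons) plus a heteroatom lone pair (2) give 6 π electrons. That satisfies 4n+2 with n=1, so ring A is aromatic (furan).
Ring B is fully conjugated (every ring atom contributes a p orbital); 3 ring double bonds give 6 π electrons. That satisfies 4n+2 with n=1, so ring B is aromatic (benzene ring).
Ring C has three sp³ carbons, so it is not fully conjugated — not aromatic (cyclopentane ring).
Aromatic: A, B. Total: 2.

2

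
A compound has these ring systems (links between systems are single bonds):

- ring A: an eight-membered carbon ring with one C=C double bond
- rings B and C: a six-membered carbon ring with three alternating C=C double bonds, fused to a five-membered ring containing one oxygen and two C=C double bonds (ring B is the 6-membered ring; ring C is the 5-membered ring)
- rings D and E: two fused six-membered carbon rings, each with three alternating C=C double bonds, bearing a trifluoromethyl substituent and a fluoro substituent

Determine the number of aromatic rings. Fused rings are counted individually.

Ring A has six sp³ carbons, so it is not fully conjugated — not aromatic (cyclooctene).
Rings B and C form a fused bicyclic system (with one oxygen) with 9 sp² atoms and 10 π electrons from ring double bonds plus a heteroatom lone pair. 10 = 4(2)+2, so the system is aromatic and both rings count as aromatic (benzofuran).
Rings D and E form a fused bicyclic system with 10 sp² atoms and 10 π electrons from ring double bonds. 10 = 4(2)+2, so the system is aromatic and both rings count as aromatic (naphthalene).
Aromatic: B, C, D, E. Total: 4.

4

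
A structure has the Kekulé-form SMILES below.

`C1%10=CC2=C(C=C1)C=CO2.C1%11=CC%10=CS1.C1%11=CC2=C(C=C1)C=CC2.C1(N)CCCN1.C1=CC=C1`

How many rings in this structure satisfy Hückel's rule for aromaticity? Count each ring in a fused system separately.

The SMILES encodes a six-membered carbon ring with three alternating C=C double bonds, fused to a five-membered ring containing one oxygen and two C=C double bonds; a five-membered ring of four carbons and one sulfur, with two C=C double bonds; a six-membered carbon ring with three alternating C=C double bonds, fused to a five-membered carbon ring containing one C=C double bond and one sp³ carbon; a five-membered saturated ring of four carbons and one N–H nitrogen; a four-membered carbon ring with two alternating C=C double bonds.
The fused 6/5-membered bicyclic (with one oxygen) is a single π system with 9 sp² atoms and 10 π electrons from ring double bonds plus a heteroatom lone pair. 10 = 4(2)+2, so the system is aromatic and both rings count as aromatic (benzofuran).
The 5-membered ring with one sulfur is planar and fully conjugated; 2 ring double bonds (4 π electrons) plus a heteroatom lone pair (2) give 6 π electrons. 6 = 4(1)+2, so it is aromatic (thiophene).
The 6-membered ring is fully conjugated (every ring atom contributes a p orbital); 3 ring double bonds give 6 π electrons. That satisfies 4n+2 with n=1, so it is aromatic (benzene ring).
The 5-membered ring has one sp³ carbon, so it is not fully conjugated — not aromatic (cyclopentene ring).
The 5-membered ring with one N–H has only sp³ atoms, so it is not fully conjugated — not aromatic (pyrrolidine).
The 4-membered ring has only sp² ring atoms; a planar conformation would have a fully conjugated π system of 4 electrons. But 4 = 4(1), which is 4n not 4n+2, so it is not aromatic (cyclobutadiene) — cyclobutadiene is antiaromatic and distorts to a rectangle.
4 of the 7 rings are aromatic. Total: 4.

4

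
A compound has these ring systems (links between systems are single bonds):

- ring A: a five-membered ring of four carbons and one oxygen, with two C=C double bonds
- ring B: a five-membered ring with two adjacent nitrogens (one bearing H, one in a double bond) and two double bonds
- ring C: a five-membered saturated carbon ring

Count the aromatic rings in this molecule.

2

Ring A has a continuous p-orbital overlap around the ring; 2 ring double bonds (4 π electrons) plus a heteroatom lone pair (2) give 6 π electrons. 6 = 4(1)+2, so ring A is aromatic (furan).
Ring B is planar and fully conjugated; 2 ring double bonds (4 π electrons) plus a heteroatom lone pair (2) give 6 π electrons. That satisfies 4n+2 with n=1, so ring B is aromatic (pyrazole).
Ring C has only sp³ atoms, so it is not fully conjugated — not aromatic (cyclopentane).
Aromatic: A, B. Total: 2.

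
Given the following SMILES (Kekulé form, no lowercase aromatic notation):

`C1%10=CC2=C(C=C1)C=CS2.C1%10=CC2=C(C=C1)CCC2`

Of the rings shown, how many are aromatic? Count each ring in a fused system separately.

The SMILES encodes a six-membered carbon ring with three alternating C=C double bonds, fused to a five-membered ring containing one sulfur and two C=C double bonds; a six-membered carbon ring with three alternating C=C double bonds, fused to a saturated five-membered carbon ring.
The fused 6/5-membered bicyclic (with one sulfur) is a single π system with 9 sp² atoms and 10 π electrons from ring double bonds plus a heteroatom lone pair. 10 = 4(2)+2, so the system is aromatic and both rings count as aromatic (benzothiophene).
The 6-membered ring is fully conjugated (every ring atom contributes a p orbital); 3 ring double bonds give 6 π electrons. 6 = 4(1)+2, so it is aromatic (benzene ring).
The 5-membered ring has three sp³ carbons, so it is not fully conjugated — not aromatic (cyclopentane ring).
3 of the 4 rings are aromatic. Total: 3.

3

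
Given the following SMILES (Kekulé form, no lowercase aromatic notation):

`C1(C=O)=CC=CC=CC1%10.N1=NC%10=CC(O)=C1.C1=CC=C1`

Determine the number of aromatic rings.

The SMILES encodes a seven-membered carbon ring with three C=C double bonds and one sp³ carbon; a six-membered ring with two adjacent nitrogens and three alternating double bonds; a four-membered carbon ring with two alternating C=C double bonds.
The 7-membered ring has one sp³ carbon, so it is not fully conjugated — not aromatic (cycloheptatriene).
The 6-membered ring with two nitrogens (1,2) is planar and fully conjugated; 3 ring double bonds give 6 π electrons. That satisfies 4n+2 with n=1, so it is aromatic (pyridazine).
The 4-membered ring has only sp² ring atoms; a planar conformation would have a fully conjugated π system of 4 electrons. But 4 = 4(1), which is 4n not 4n+2, so it is not aromatic (cyclobutadiene) — cyclobutadiene is antiaromatic and distorts to a rectangle.
1 of the 3 rings is aromatic. Total: 1.

1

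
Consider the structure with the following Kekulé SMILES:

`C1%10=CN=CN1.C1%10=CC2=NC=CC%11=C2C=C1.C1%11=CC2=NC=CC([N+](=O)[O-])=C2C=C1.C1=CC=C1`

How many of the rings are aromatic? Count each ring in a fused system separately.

5

The SMILES encodes a five-membered ring with nitrogens at positions 1 and 3 (one bearing H, one in a C=N bond) and two double bonds; two fused six-membered rings, each with three alternating double bonds; one ring is all carbon and the other has one ring nitrogen; two fused six-membered rings, each with three alternating double bonds; one ring is all carbon and the other has one ring nitrogen; a four-membered carbon ring with two alternating C=C double bonds.
The 5-membered ring with two nitrogens (one N–H, one =N–) has a continuous p-orbital overlap around the ring; 2 ring double bonds (4 π electrons) plus a heteroatom lone pair (2) give 6 π electrons. Since 6 = 4n+2 (n=1), it is aromatic (imidazole).
The fused 6/6-membered bicyclic (with one nitrogen) is a single π system with 10 sp² atoms and 10 π electrons from ring double bonds. 10 = 4(2)+2, so the system is aromatic and both rings count as aromatic (quinoline).
The fused 6/6-membered bicyclic (with one nitrogen) is a single π system with 10 sp² atoms and 10 π electrons from ring double bonds. 10 = 4(2)+2, so the system is aromatic and both rings count as aromatic (quinoline).
The 4-membered ring has only sp² ring atoms; a planar conformation would have a fully conjugated π system of 4 electrons. But 4 = 4(1), which is 4n not 4n+2, so it is not aromatic (cyclobutadiene) — cyclobutadiene is antiaromatic and distorts to a rectangle.
5 of the 6 rings are aromatic. Total: 5.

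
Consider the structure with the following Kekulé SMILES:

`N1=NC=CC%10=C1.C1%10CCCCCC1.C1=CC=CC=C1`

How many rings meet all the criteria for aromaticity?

2

The SMILES encodes a six-membered ring with two adjacent nitrogens and three alternating double bonds; a seven-membered saturated carbon ring; a six-membered carbon ring with three alternating C=C double bonds.
The 6-membered ring with two nitrogens (1,2) is fully conjugated (every ring atom contributes a p orbital); 3 ring double bonds give 6 π electrons. 6 = 4(1)+2, so it is aromatic (pyridazine).
The 7-membered ring has only sp³ atoms, so it is not fully conjugated — not aromatic (cycloheptane).
The 6-membered ring has a continuous p-orbital overlap around the ring; 3 ring double bonds give 6 π electrons. That satisfies 4n+2 with n=1, so it is aromatic (benzene).
2 of the 3 rings are aromatic. Total: 2.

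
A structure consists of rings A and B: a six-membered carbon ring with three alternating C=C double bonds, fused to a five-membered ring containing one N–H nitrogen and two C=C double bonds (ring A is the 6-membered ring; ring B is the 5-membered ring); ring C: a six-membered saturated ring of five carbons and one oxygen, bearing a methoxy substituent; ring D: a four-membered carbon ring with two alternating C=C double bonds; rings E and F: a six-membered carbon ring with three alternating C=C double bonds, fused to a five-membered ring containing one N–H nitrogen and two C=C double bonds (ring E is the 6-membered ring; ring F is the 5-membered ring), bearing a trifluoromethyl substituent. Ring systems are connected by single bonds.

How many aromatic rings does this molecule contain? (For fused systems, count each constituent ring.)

Rings A and B form a fused bicyclic system (with one N–H) with 9 sp² atoms and 10 π electrons from ring double bonds plus a heteroatom lone pair. 10 = 4(2)+2, so the system is aromatic and both rings count as aromatic (indole).
Ring C has only sp³ atoms, so it is not fully conjugated — not aromatic (tetrahydropyran).
Ring D has only sp² ring atoms; a planar conformation would have a fully conjugated π system of 4 electrons. But 4 = 4(1), which is 4n not 4n+2, so ring D is not aromatic (cyclobutadiene) — cyclobutadiene is antiaromatic and distorts to a rectangle.
Rings E and F form a fused bicyclic system (with one N–H) with 9 sp² atoms and 10 π electrons from ring double bonds plus a heteroatom lone pair. 10 = 4(2)+2, so the system is aromatic and both rings count as aromatic (indole).
Aromatic: A, B, E, F. Total: 4.

4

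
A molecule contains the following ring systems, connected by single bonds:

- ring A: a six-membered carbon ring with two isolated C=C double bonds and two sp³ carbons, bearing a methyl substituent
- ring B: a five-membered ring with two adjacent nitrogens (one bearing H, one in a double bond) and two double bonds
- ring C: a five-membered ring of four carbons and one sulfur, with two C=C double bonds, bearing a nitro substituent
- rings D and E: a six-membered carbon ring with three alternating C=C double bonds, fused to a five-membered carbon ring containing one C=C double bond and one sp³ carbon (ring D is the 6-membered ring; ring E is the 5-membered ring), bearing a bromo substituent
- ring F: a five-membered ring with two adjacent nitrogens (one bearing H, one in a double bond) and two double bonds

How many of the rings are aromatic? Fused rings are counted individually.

4

Ring A has two sp³ carbons, so it is not fully conjugated — not aromatic (1,4-cyclohexadiene).
Ring B has a continuous p-orbital overlap around the ring; 2 ring double bonds (4 π electrons) plus a heteroatom lone pair (2) give 6 π electrons. 6 = 4(1)+2, so ring B is aromatic (pyrazole).
Ring C is planar and fully conjugated; 2 ring double bonds (4 π electrons) plus a heteroatom lone pair (2) give 6 π electrons. That satisfies 4n+2 with n=1, so ring C is aromatic (thiophene).
Ring D has a continuous p-orbital overlap around the ring; 3 ring double bonds give 6 π electrons. That satisfies 4n+2 with n=1, so ring D is aromatic (benzene ring).
Ring E has one sp³ carbon, so it is not fully conjugated — not aromatic (cyclopentene ring).
Ring F is fully conjugated (every ring atom contributes a p orbital); 2 ring double bonds (4 π electrons) plus a heteroatom lone pair (2) give 6 π electrons. 6 = 4(1)+2, so ring F is aromatic (pyrazole).
Aromatic: B, C, D, F. Total: 4.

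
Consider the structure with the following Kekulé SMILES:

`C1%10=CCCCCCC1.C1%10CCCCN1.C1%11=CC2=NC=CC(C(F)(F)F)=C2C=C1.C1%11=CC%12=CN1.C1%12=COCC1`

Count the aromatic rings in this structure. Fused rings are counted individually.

The SMILES encodes an eight-membered carbon ring with one C=C double bond; a six-membered saturated ring of five carbons and one N–H nitrogen; two fused six-membered rings, each with three alternating double bonds; one ring is all carbon and the other has one ring nitrogen; a five-membered ring of four carbons and one nitrogen bearing a hydrogen, with two C=C double bonds; a five-membered ring of four carbons and one oxygen, with one C=C double bond and two sp³ carbons.
The 8-membered ring has six sp³ carbons, so it is not fully conjugated — not aromatic (cyclooctene).
The 6-membered ring with one N–H has only sp³ atoms, so it is not fully conjugated — not aromatic (piperidine).
The fused 6/6-membered bicyclic (with one nitrogen) is a single π system with 10 sp² atoms and 10 π electrons from ring double bonds. 10 = 4(2)+2, so the system is aromatic and both rings count as aromatic (quinoline).
The 5-membered ring with one N–H has a continuous p-orbital overlap around the ring; 2 ring double bonds (4 π electrons) plus a heteroatom lone pair (2) give 6 π electrons. 6 = 4(1)+2, so it is aromatic (pyrrole).
The 5-membered ring with one oxygen has two sp³ carbons, so it is not fully conjugated — not aromatic (2,3-dihydrofuran).
3 of the 6 rings are aromatic. Total: 3.

3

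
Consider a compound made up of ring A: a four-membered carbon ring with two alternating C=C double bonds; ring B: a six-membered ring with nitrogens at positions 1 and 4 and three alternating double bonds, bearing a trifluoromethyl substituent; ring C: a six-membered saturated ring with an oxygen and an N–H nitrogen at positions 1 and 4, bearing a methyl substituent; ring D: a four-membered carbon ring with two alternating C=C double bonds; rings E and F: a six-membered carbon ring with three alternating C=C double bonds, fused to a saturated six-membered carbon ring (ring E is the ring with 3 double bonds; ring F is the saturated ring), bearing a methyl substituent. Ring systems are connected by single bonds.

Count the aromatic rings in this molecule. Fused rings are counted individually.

2

Ring A has only sp² ring atoms; a planar conformation would have a fully conjugated π system of 4 electrons. But 4 = 4(1), which is 4n not 4n+2, so ring A is not aromatic (cyclobutadiene) — cyclobutadiene is antiaromatic and distorts to a rectangle.
Ring B has a continuous p-orbital overlap around the ring; 3 ring double bonds give 6 π electrons. 6 = 4(1)+2, so ring B is aromatic (pyrazine).
Ring C has only sp³ atoms, so it is not fully conjugated — not aromatic (morpholine).
Ring D has only sp² ring atoms; a planar conformation would have a fully conjugated π system of 4 electrons. But 4 = 4(1), which is 4n not 4n+2, so ring D is not aromatic (cyclobutadiene) — cyclobutadiene is antiaromatic and distorts to a rectangle.
Ring E is fully conjugated (every ring atom contributes a p orbital); 3 ring double bonds give 6 π electrons. 6 = 4(1)+2, so ring E is aromatic (benzene ring).
Ring F has four sp³ carbons, so it is not fully conjugated — not aromatic (cyclohexane ring).
Aromatic: B, E. Total: 2.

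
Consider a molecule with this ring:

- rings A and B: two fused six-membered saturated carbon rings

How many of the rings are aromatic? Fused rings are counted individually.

Ring A has only sp³ atoms, so it is not fully conjugated — not aromatic (cyclohexane ring).
Ring B has only sp³ atoms, so it is not fully conjugated — not aromatic (cyclohexane ring).
No ring is aromatic. Total: 0.

0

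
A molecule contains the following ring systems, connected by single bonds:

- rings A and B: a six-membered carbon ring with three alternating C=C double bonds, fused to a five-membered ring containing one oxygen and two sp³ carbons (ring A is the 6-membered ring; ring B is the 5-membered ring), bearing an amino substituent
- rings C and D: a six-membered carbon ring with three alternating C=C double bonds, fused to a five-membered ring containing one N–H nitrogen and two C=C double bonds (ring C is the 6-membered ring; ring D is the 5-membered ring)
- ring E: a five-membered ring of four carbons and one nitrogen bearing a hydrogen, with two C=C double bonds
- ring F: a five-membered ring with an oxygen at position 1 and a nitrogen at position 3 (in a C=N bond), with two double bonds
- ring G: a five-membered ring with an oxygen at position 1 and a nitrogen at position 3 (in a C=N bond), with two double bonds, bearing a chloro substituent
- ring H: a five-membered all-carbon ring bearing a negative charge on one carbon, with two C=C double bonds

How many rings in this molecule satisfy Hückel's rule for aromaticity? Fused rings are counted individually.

Ring A is fully conjugated (every ring atom contributes a p orbital); 3 ring double bonds give 6 π electrons. 6 = 4(1)+2, so ring A is aromatic (benzene ring).
Ring B has two sp³ carbons, so it is not fully conjugated — not aromatic (oxolane ring).
Rings C and D form a fused bicyclic system (with one N–H) with 9 sp² atoms and 10 π electrons from ring double bonds plus a heteroatom lone pair. 10 = 4(2)+2, so the system is aromatic and both rings count as aromatic (indole).
Ring E is planar and fully conjugated; 2 ring double bonds (4 π electrons) plus a heteroatom lone pair (2) give 6 π electrons. Since 6 = 4n+2 (n=1), ring E is aromatic (pyrrole).
Ring F is fully conjugated (every ring atom contributes a p orbital); 2 ring double bonds (4 π electrons) plus a heteroatom lone pair (2) give 6 π electrons. 6 = 4(1)+2, so ring F is aromatic (oxazole).
Ring G has a continuous p-orbital overlap around the ring; 2 ring double bonds (4 π electrons) plus a heteroatom lone pair (2) give 6 π electrons. That satisfies 4n+2 with n=1, so ring G is aromatic (oxazole).
Ring H is planar and fully conjugated; 2 ring double bonds (4 π electrons) plus the carbanion lone pair (2) give 6 π electrons. That satisfies 4n+2 with n=1, so ring H is aromatic (cyclopentadienyl anion).
Aromatic: A, C, D, E, F, G, H. Total: 7.

7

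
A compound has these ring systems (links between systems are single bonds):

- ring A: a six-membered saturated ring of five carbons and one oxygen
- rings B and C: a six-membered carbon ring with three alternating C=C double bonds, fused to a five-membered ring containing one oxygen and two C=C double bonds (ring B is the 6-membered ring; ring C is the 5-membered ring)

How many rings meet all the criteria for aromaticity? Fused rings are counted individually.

2

Ring A has only sp³ atoms, so it is not fully conjugated — not aromatic (tetrahydropyran).
Rings B and C form a fused bicyclic system (with one oxygen) with 9 sp² atoms and 10 π electrons from ring double bonds plus a heteroatom lone pair. 10 = 4(2)+2, so the system is aromatic and both rings count as aromatic (benzofuran).
Aromatic: B, C. Total: 2.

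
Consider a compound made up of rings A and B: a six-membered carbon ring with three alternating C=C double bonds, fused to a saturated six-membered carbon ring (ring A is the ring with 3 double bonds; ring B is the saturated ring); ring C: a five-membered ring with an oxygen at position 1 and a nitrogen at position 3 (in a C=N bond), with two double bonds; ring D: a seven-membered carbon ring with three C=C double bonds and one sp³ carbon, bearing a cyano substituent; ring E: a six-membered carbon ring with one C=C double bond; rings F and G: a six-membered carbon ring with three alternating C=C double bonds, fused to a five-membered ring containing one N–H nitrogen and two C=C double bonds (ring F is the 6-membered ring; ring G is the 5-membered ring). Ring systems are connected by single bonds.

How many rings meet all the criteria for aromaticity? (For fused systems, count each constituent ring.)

4

Ring A is planar and fully conjugated; 3 ring double bonds give 6 π electrons. 6 = 4(1)+2, so ring A is aromatic (benzene ring).
Ring B has four sp³ carbons, so it is not fully conjugated — not aromatic (cyclohexane ring).
Ring C is fully conjugated (every ring atom contributes a p orbital); 2 ring double bonds (4 π electrons) plus a heteroatom lone pair (2) give 6 π electrons. Since 6 = 4n+2 (n=1), ring C is aromatic (oxazole).
Ring D has one sp³ carbon, so it is not fully conjugated — not aromatic (cycloheptatriene).
Ring E has four sp³ carbons, so it is not fully conjugated — not aromatic (cyclohexene).
Rings F and G form a fused bicyclic system (with one N–H) with 9 sp² atoms and 10 π electrons from ring double bonds plus a heteroatom lone pair. 10 = 4(2)+2, so the system is aromatic and both rings count as aromatic (indole).
Aromatic: A, C, F, G. Total: 4.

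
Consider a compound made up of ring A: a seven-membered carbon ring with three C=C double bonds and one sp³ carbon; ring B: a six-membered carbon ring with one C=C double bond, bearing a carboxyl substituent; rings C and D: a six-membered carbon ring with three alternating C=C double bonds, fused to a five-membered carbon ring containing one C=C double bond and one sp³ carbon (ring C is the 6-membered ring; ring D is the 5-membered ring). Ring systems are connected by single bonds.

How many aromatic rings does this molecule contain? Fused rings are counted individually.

Ring A has one sp³ carbon, so it is not fully conjugated — not aromatic (cycloheptatriene).
Ring B has four sp³ carbons, so it is not fully conjugated — not aromatic (cyclohexene).
Ring C is planar and fully conjugated; 3 ring double bonds give 6 π electrons. 6 = 4(1)+2, so ring C is aromatic (benzene ring).
Ring D has one sp³ carbon, so it is not fully conjugated — not aromatic (cyclopentene ring).
Aromatic: C. Total: 1.

1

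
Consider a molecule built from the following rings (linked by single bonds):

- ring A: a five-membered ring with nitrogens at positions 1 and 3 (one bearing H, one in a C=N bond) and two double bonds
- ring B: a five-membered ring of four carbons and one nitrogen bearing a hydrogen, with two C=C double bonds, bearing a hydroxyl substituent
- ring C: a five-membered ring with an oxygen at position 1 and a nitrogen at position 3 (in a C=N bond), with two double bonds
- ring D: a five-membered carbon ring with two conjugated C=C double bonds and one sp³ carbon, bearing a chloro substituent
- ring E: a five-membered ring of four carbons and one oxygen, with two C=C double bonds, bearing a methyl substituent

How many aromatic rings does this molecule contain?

Ring A is planar and fully conjugated; 2 ring double bonds (4 π electrons) plus a heteroatom lone pair (2) give 6 π electrons. Since 6 = 4n+2 (n=1), ring A is aromatic (imidazole).
Ring B has a continuous p-orbital overlap around the ring; 2 ring double bonds (4 π electrons) plus a heteroatom lone pair (2) give 6 π electrons. 6 = 4(1)+2, so ring B is aromatic (pyrrole).
Ring C is fully conjugated (every ring atom contributes a p orbital); 2 ring double bonds (4 π electrons) plus a heteroatom lone pair (2) give 6 π electrons. 6 = 4(1)+2, so ring C is aromatic (oxazole).
Ring D has one sp³ carbon, so it is not fully conjugated — not aromatic (cyclopentadiene).
Ring E is planar and fully conjugated; 2 ring double bonds (4 π electrons) plus a heteroatom lone pair (2) give 6 π electrons. Since 6 = 4n+2 (n=1), ring E is aromatic (furan).
Aromatic: A, B, C, E. Total: 4.

4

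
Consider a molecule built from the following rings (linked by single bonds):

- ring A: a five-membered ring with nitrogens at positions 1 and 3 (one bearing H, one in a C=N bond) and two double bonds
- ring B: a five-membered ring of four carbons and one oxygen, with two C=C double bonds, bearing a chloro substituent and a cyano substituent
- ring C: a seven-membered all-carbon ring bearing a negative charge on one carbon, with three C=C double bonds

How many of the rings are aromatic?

2

Ring A is fully conjugated (every ring atom contributes a p orbital); 2 ring double bonds (4 π electrons) plus a heteroatom lone pair (2) give 6 π electrons. Since 6 = 4n+2 (n=1), ring A is aromatic (imidazole).
Ring B has a continuous p-orbital overlap around the ring; 2 ring double bonds (4 π electrons) plus a heteroatom lone pair (2) give 6 π electrons. Since 6 = 4n+2 (n=1), ring B is aromatic (furan).
Ring C has only sp² ring atoms; a planar conformation would have a fully conjugated π system of 8 electrons. But 8 = 4(2), which is 4n not 4n+2, so ring C is not aromatic (cycloheptatrienyl anion).
Aromatic: A, B. Total: 2.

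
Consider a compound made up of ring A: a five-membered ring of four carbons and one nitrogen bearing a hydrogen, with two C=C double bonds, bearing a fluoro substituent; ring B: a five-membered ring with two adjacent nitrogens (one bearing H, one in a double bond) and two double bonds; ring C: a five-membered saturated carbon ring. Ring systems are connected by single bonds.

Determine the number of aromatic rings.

Ring A is fully conjugated (every ring atom contributes a p orbital); 2 ring double bonds (4 π electrons) plus a heteroatom lone pair (2) give 6 π electrons. 6 = 4(1)+2, so ring A is aromatic (pyrrole).
Ring B is fully conjugated (every ring atom contributes a p orbital); 2 ring double bonds (4 π electrons) plus a heteroatom lone pair (2) give 6 π electrons. That satisfies 4n+2 with n=1, so ring B is aromatic (pyrazole).
Ring C has only sp³ atoms, so it is not fully conjugated — not aromatic (cyclopentane).
Aromatic: A, B. Total: 2.

2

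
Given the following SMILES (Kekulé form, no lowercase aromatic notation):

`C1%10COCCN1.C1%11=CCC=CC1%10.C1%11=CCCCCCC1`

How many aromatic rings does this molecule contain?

The SMILES encodes a six-membered saturated ring with an oxygen and an N–H nitrogen at positions 1 and 4; a six-membered carbon ring with two isolated C=C double bonds and two sp³ carbons; an eight-membered carbon ring with one C=C double bond.
The 6-membered ring with one oxygen and one N–H (1,4) has only sp³ atoms, so it is not fully conjugated — not aromatic (morpholine).
The 6-membered ring has two sp³ carbons, so it is not fully conjugated — not aromatic (1,4-cyclohexadiene).
The 8-membered ring has six sp³ carbons, so it is not fully conjugated — not aromatic (cyclooctene).
None of the rings are aromatic. Total: 0.

0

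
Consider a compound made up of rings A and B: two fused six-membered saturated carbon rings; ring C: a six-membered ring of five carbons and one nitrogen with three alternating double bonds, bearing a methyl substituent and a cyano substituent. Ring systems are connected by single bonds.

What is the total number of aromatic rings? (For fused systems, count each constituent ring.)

Ring A has only sp³ atoms, so it is not fully conjugated — not aromatic (cyclohexane ring).
Ring B has only sp³ atoms, so it is not fully conjugated — not aromatic (cyclohexane ring).
Ring C has a continuous p-orbital overlap around the ring; 3 ring double bonds give 6 π electrons. That satisfies 4n+2 with n=1, so ring C is aromatic (pyridine).
Aromatic: C. Total: 1.

1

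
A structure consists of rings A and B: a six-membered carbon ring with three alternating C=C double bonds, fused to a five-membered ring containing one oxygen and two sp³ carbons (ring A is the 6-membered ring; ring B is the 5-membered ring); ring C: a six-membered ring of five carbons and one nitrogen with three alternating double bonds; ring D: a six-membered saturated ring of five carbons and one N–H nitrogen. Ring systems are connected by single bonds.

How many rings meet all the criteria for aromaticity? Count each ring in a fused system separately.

2

Ring A is planar and fully conjugated; 3 ring double bonds give 6 π electrons. 6 = 4(1)+2, so ring A is aromatic (benzene ring).
Ring B has two sp³ carbons, so it is not fully conjugated — not aromatic (oxolane ring).
Ring C has a continuous p-orbital overlap around the ring; 3 ring double bonds give 6 π electrons. Since 6 = 4n+2 (n=1), ring C is aromatic (pyridine).
Ring D has only sp³ atoms, so it is not fully conjugated — not aromatic (piperidine).
Aromatic: A, C. Total: 2.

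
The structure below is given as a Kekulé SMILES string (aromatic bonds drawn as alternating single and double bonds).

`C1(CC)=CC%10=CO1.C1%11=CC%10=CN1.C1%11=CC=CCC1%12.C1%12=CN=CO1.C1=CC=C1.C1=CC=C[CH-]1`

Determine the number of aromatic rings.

4

The SMILES encodes a five-membered ring of four carbons and one oxygen, with two C=C double bonds; a five-membered ring of four carbons and one nitrogen bearing a hydrogen, with two C=C double bonds; a six-membered carbon ring with two conjugated C=C double bonds and two sp³ carbons; a five-membered ring with an oxygen at position 1 and a nitrogen at position 3 (in a C=N bond), with two double bonds; a four-membered carbon ring with two alternating C=C double bonds; a five-membered all-carbon ring bearing a negative charge on one carbon, with two C=C double bonds.
The 5-membered ring with one oxygen has a continuous p-orbital overlap around the ring; 2 ring double bonds (4 π electrons) plus a heteroatom lone pair (2) give 6 π electrons. Since 6 = 4n+2 (n=1), it is aromatic (furan).
The 5-membered ring with one N–H has a continuous p-orbital overlap around the ring; 2 ring double bonds (4 π electrons) plus a heteroatom lone pair (2) give 6 π electrons. Since 6 = 4n+2 (n=1), it is aromatic (pyrrole).
The 6-membered ring has two sp³ carbons, so it is not fully conjugated — not aromatic (1,3-cyclohexadiene).
The 5-membered ring with one oxygen and one =N– is fully conjugated (every ring atom contributes a p orbital); 2 ring double bonds (4 π electrons) plus a heteroatom lone pair (2) give 6 π electrons. Since 6 = 4n+2 (n=1), it is aromatic (oxazole).
The 4-membered ring has only sp² ring atoms; a planar conformation would have a fully conjugated π system of 4 electrons. But 4 = 4(1), which is 4n not 4n+2, so it is not aromatic (cyclobutadiene) — cyclobutadiene is antiaromatic and distorts to a rectangle.
The 5-membered ring has a continuous p-orbital overlap around the ring; 2 ring double bonds (4 π electrons) plus the carbanion lone pair (2) give 6 π electrons. That satisfies 4n+2 with n=1, so it is aromatic (cyclopentadienyl anion).
4 of the 6 rings are aromatic. Total: 4.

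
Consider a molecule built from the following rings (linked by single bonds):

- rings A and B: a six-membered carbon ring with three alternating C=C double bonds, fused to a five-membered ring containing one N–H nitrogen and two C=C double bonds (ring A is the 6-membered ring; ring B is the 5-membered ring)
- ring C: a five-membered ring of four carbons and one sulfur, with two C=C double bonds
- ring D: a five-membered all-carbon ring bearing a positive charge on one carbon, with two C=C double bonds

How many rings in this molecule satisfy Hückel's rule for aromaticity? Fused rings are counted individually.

3

Rings A and B form a fused bicyclic system (with one N–H) with 9 sp² atoms and 10 π electrons from ring double bonds plus a heteroatom lone pair. 10 = 4(2)+2, so the system is aromatic and both rings count as aromatic (indole).
Ring C has a continuous p-orbital overlap around the ring; 2 ring double bonds (4 π electrons) plus a heteroatom lone pair (2) give 6 π electrons. That satisfies 4n+2 with n=1, so ring C is aromatic (thiophene).
Ring D has only sp² ring atoms; a planar conformation would have a fully conjugated π system of 4 electrons. But 4 = 4(1), which is 4n not 4n+2, so ring D is not aromatic (cyclopentadienyl cation).
Aromatic: A, B, C. Total: 3.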